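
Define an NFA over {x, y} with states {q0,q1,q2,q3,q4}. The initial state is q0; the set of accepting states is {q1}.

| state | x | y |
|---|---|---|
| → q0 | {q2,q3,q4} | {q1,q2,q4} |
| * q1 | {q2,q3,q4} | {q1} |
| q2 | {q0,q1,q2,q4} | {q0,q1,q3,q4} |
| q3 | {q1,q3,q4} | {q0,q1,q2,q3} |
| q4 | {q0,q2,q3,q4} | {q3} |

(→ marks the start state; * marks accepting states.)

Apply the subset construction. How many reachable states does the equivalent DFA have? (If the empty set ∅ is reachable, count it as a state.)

5

Start state of the DFA: {q0}.
{q0} --x--> {q2,q3,q4}  [new]
{q0} --y--> {q1,q2,q4}  [new]
{q2,q3,q4} --x--> {q0,q1,q2,q3,q4}  [new]
{q2,q3,q4} --y--> {q0,q1,q2,q3,q4}  [seen]
{q1,q2,q4} --x--> {q0,q1,q2,q3,q4}  [seen]
{q1,q2,q4} --y--> {q0,q1,q3,q4}  [new]
{q0,q1,q2,q3,q4} --x--> {q0,q1,q2,q3,q4}  [seen]
{q0,q1,q2,q3,q4} --y--> {q0,q1,q2,q3,q4}  [seen]
{q0,q1,q3,q4} --x--> {q0,q1,q2,q3,q4}  [seen]
{q0,q1,q3,q4} --y--> {q0,q1,q2,q3,q4}  [seen]
Reachable DFA states: {q0}, {q2,q3,q4}, {q1,q2,q4}, {q0,q1,q2,q3,q4}, {q0,q1,q3,q4}.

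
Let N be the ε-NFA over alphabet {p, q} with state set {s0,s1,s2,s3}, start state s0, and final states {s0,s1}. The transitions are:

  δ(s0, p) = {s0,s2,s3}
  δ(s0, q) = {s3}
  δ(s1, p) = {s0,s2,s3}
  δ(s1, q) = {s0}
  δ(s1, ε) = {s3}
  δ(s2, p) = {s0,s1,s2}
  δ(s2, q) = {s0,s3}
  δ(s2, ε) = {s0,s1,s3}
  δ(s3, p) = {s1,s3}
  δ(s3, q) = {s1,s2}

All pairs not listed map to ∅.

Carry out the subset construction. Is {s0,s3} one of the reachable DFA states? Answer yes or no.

no

Start state of the DFA: {s0} (ε-closure of the NFA start).
{s0} --p--> {s0,s1,s2,s3}  [new]
{s0} --q--> {s3}  [new]
{s0,s1,s2,s3} --p--> {s0,s1,s2,s3}  [seen]
{s0,s1,s2,s3} --q--> {s0,s1,s2,s3}  [seen]
{s3} --p--> {s1,s3}  [new]
{s3} --q--> {s0,s1,s2,s3}  [seen]
{s1,s3} --p--> {s0,s1,s2,s3}  [seen]
{s1,s3} --q--> {s0,s1,s2,s3}  [seen]
Reachable DFA states: {s0}, {s0,s1,s2,s3}, {s3}, {s1,s3}.
{s0,s3} is not among them.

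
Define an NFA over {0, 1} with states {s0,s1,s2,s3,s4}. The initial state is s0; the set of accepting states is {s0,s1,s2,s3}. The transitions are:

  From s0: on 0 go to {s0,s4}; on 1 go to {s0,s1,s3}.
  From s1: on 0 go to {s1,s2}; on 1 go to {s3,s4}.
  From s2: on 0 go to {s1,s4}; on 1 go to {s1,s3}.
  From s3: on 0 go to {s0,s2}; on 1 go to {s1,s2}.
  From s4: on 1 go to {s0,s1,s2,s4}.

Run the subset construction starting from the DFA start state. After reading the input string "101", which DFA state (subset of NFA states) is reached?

Start: {s0}.
δ(s0,1) = {s0,s1,s3}.
Union: {s0,s1,s3}.
After 1: {s0,s1,s3}.
δ(s0,0) = {s0,s4}; δ(s1,0) = {s1,s2}; δ(s3,0) = {s0,s2}.
Union: {s0,s1,s2,s4}.
After 0: {s0,s1,s2,s4}.
δ(s0,1) = {s0,s1,s3}; δ(s1,1) = {s3,s4}; δ(s2,1) = {s1,s3}; δ(s4,1) = {s0,s1,s2,s4}.
Union: {s0,s1,s2,s3,s4}.
After 1: {s0,s1,s2,s3,s4}.

{s0,s1,s2,s3,s4}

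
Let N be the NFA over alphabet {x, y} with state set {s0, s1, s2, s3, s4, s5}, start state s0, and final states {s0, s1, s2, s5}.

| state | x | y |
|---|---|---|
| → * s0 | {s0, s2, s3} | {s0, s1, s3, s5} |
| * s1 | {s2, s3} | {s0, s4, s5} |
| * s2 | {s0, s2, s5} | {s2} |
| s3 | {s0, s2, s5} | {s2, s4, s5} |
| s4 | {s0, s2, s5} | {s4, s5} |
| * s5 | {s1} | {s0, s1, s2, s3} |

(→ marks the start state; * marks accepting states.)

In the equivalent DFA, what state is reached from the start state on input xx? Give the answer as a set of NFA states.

{s0, s2, s3, s5}

Start: {s0}.
δ(s0,x) = {s0, s2, s3}.
Union: {s0, s2, s3}.
After x: {s0, s2, s3}.
δ(s0,x) = {s0, s2, s3}; δ(s2,x) = {s0, s2, s5}; δ(s3,x) = {s0, s2, s5}.
Union: {s0, s2, s3, s5}.
After x: {s0, s2, s3, s5}.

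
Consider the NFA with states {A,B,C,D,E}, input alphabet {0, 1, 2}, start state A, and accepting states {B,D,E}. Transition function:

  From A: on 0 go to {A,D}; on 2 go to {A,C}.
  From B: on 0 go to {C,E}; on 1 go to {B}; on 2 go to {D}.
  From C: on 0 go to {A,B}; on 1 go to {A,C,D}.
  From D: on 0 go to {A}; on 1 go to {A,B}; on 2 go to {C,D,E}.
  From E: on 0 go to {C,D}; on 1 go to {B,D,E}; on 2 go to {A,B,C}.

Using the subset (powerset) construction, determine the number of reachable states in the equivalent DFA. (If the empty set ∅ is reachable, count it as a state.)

15

Start state of the DFA: {A}.
{A} --0--> {A,D}  [new]
{A} --1--> ∅  [new]
{A} --2--> {A,C}  [new]
{A,D} --0--> {A,D}  [seen]
{A,D} --1--> {A,B}  [new]
{A,D} --2--> {A,C,D,E}  [new]
∅ --0--> ∅  [seen]
∅ --1--> ∅  [seen]
∅ --2--> ∅  [seen]
{A,C} --0--> {A,B,D}  [new]
{A,C} --1--> {A,C,D}  [new]
{A,C} --2--> {A,C}  [seen]
{A,B} --0--> {A,C,D,E}  [seen]
{A,B} --1--> {B}  [new]
{A,B} --2--> {A,C,D}  [seen]
{A,C,D,E} --0--> {A,B,C,D}  [new]
{A,C,D,E} --1--> {A,B,C,D,E}  [new]
{A,C,D,E} --2--> {A,B,C,D,E}  [seen]
{A,B,D} --0--> {A,C,D,E}  [seen]
{A,B,D} --1--> {A,B}  [seen]
{A,B,D} --2--> {A,C,D,E}  [seen]
{A,C,D} --0--> {A,B,D}  [seen]
{A,C,D} --1--> {A,B,C,D}  [seen]
{A,C,D} --2--> {A,C,D,E}  [seen]
{B} --0--> {C,E}  [new]
{B} --1--> {B}  [seen]
{B} --2--> {D}  [new]
{A,B,C,D} --0--> {A,B,C,D,E}  [seen]
{A,B,C,D} --1--> {A,B,C,D}  [seen]
{A,B,C,D} --2--> {A,C,D,E}  [seen]
{A,B,C,D,E} --0--> {A,B,C,D,E}  [seen]
{A,B,C,D,E} --1--> {A,B,C,D,E}  [seen]
{A,B,C,D,E} --2--> {A,B,C,D,E}  [seen]
{C,E} --0--> {A,B,C,D}  [seen]
{C,E} --1--> {A,B,C,D,E}  [seen]
{C,E} --2--> {A,B,C}  [new]
{D} --0--> {A}  [seen]
{D} --1--> {A,B}  [seen]
{D} --2--> {C,D,E}  [new]
{A,B,C} --0--> {A,B,C,D,E}  [seen]
{A,B,C} --1--> {A,B,C,D}  [seen]
{A,B,C} --2--> {A,C,D}  [seen]
{C,D,E} --0--> {A,B,C,D}  [seen]
{C,D,E} --1--> {A,B,C,D,E}  [seen]
{C,D,E} --2--> {A,B,C,D,E}  [seen]
Reachable DFA states: {A}, {A,D}, ∅, {A,C}, {A,B}, {A,C,D,E}, {A,B,D}, {A,C,D}, {B}, {A,B,C,D}, {A,B,C,D,E}, {C,E}, {D}, {A,B,C}, {C,D,E}.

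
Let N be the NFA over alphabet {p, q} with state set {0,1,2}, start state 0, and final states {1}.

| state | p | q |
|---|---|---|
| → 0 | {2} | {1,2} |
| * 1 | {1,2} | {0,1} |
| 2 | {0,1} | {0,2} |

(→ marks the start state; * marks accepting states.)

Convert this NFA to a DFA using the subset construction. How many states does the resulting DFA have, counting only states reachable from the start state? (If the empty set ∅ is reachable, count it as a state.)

Start state of the DFA: {0}.
{0} --p--> {2}  [new]
{0} --q--> {1,2}  [new]
{2} --p--> {0,1}  [new]
{2} --q--> {0,2}  [new]
{1,2} --p--> {0,1,2}  [new]
{1,2} --q--> {0,1,2}  [seen]
{0,1} --p--> {1,2}  [seen]
{0,1} --q--> {0,1,2}  [seen]
{0,2} --p--> {0,1,2}  [seen]
{0,2} --q--> {0,1,2}  [seen]
{0,1,2} --p--> {0,1,2}  [seen]
{0,1,2} --q--> {0,1,2}  [seen]
Reachable DFA states: {0}, {2}, {1,2}, {0,1}, {0,2}, {0,1,2}.

6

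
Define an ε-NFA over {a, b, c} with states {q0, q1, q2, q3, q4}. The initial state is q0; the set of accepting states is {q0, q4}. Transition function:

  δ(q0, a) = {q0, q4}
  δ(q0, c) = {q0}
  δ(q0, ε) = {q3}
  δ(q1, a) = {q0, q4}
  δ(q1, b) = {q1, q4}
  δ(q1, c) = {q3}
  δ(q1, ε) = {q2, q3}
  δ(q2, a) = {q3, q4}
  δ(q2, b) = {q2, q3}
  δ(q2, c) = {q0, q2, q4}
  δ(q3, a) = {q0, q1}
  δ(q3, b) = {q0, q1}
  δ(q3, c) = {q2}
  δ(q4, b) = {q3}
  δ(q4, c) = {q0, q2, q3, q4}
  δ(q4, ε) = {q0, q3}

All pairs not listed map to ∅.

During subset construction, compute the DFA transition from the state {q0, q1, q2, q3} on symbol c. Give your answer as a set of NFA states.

δ(q0,c) = {q0}; δ(q1,c) = {q3}; δ(q2,c) = {q0, q2, q4}; δ(q3,c) = {q2}.
Union: {q0, q2, q3, q4}.

{q0, q2, q3, q4}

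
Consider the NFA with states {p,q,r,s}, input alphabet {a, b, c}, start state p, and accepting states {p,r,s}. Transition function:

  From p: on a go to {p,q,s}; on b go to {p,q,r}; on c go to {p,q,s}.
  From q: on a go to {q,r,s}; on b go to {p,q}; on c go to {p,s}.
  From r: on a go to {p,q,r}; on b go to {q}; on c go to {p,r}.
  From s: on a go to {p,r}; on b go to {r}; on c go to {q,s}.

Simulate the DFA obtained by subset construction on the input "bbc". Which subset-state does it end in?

Start: {p}.
δ(p,b) = {p,q,r}.
Union: {p,q,r}.
After b: {p,q,r}.
δ(p,b) = {p,q,r}; δ(q,b) = {p,q}; δ(r,b) = {q}.
Union: {p,q,r}.
After b: {p,q,r}.
δ(p,c) = {p,q,s}; δ(q,c) = {p,s}; δ(r,c) = {p,r}.
Union: {p,q,r,s}.
After c: {p,q,r,s}.

{p,q,r,s}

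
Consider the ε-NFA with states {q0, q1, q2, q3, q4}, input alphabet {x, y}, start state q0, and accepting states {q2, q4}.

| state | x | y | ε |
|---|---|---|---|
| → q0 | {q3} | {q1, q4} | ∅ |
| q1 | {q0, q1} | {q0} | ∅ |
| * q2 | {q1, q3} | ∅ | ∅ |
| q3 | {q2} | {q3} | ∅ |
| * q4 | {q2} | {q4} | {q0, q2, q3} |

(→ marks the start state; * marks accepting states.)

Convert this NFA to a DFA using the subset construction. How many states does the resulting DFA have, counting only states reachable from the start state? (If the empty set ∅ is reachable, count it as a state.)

Start state of the DFA: {q0} (ε-closure of the NFA start).
{q0} --x--> {q3}  [new]
{q0} --y--> {q0, q1, q2, q3, q4}  [new]
{q3} --x--> {q2}  [new]
{q3} --y--> {q3}  [seen]
{q0, q1, q2, q3, q4} --x--> {q0, q1, q2, q3}  [new]
{q0, q1, q2, q3, q4} --y--> {q0, q1, q2, q3, q4}  [seen]
{q2} --x--> {q1, q3}  [new]
{q2} --y--> ∅  [new]
{q0, q1, q2, q3} --x--> {q0, q1, q2, q3}  [seen]
{q0, q1, q2, q3} --y--> {q0, q1, q2, q3, q4}  [seen]
{q1, q3} --x--> {q0, q1, q2}  [new]
{q1, q3} --y--> {q0, q3}  [new]
∅ --x--> ∅  [seen]
∅ --y--> ∅  [seen]
{q0, q1, q2} --x--> {q0, q1, q3}  [new]
{q0, q1, q2} --y--> {q0, q1, q2, q3, q4}  [seen]
{q0, q3} --x--> {q2, q3}  [new]
{q0, q3} --y--> {q0, q1, q2, q3, q4}  [seen]
{q0, q1, q3} --x--> {q0, q1, q2, q3}  [seen]
{q0, q1, q3} --y--> {q0, q1, q2, q3, q4}  [seen]
{q2, q3} --x--> {q1, q2, q3}  [new]
{q2, q3} --y--> {q3}  [seen]
{q1, q2, q3} --x--> {q0, q1, q2, q3}  [seen]
{q1, q2, q3} --y--> {q0, q3}  [seen]
Reachable DFA states: {q0}, {q3}, {q0, q1, q2, q3, q4}, {q2}, {q0, q1, q2, q3}, {q1, q3}, ∅, {q0, q1, q2}, {q0, q3}, {q0, q1, q3}, {q2, q3}, {q1, q2, q3}.

12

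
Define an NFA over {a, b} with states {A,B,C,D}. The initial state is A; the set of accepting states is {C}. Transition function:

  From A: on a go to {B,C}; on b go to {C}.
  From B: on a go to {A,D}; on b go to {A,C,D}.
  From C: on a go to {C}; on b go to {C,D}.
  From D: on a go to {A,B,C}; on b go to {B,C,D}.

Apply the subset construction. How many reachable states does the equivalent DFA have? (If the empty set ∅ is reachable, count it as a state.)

8

Start state of the DFA: {A}.
{A} --a--> {B,C}  [new]
{A} --b--> {C}  [new]
{B,C} --a--> {A,C,D}  [new]
{B,C} --b--> {A,C,D}  [seen]
{C} --a--> {C}  [seen]
{C} --b--> {C,D}  [new]
{A,C,D} --a--> {A,B,C}  [new]
{A,C,D} --b--> {B,C,D}  [new]
{C,D} --a--> {A,B,C}  [seen]
{C,D} --b--> {B,C,D}  [seen]
{A,B,C} --a--> {A,B,C,D}  [new]
{A,B,C} --b--> {A,C,D}  [seen]
{B,C,D} --a--> {A,B,C,D}  [seen]
{B,C,D} --b--> {A,B,C,D}  [seen]
{A,B,C,D} --a--> {A,B,C,D}  [seen]
{A,B,C,D} --b--> {A,B,C,D}  [seen]
Reachable DFA states: {A}, {B,C}, {C}, {A,C,D}, {C,D}, {A,B,C}, {B,C,D}, {A,B,C,D}.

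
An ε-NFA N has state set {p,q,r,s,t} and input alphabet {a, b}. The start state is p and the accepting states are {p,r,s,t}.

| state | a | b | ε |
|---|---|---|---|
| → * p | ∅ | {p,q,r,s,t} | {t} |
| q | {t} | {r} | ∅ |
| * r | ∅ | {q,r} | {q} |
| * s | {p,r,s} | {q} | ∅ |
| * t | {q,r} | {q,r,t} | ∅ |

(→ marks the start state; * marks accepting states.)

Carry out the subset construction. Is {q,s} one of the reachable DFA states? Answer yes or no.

no

Start state of the DFA: {p,t} (ε-closure of the NFA start).
{p,t} --a--> {q,r}  [new]
{p,t} --b--> {p,q,r,s,t}  [new]
{q,r} --a--> {t}  [new]
{q,r} --b--> {q,r}  [seen]
{p,q,r,s,t} --a--> {p,q,r,s,t}  [seen]
{p,q,r,s,t} --b--> {p,q,r,s,t}  [seen]
{t} --a--> {q,r}  [seen]
{t} --b--> {q,r,t}  [new]
{q,r,t} --a--> {q,r,t}  [seen]
{q,r,t} --b--> {q,r,t}  [seen]
Reachable DFA states: {p,t}, {q,r}, {p,q,r,s,t}, {t}, {q,r,t}.
{q,s} is not among them.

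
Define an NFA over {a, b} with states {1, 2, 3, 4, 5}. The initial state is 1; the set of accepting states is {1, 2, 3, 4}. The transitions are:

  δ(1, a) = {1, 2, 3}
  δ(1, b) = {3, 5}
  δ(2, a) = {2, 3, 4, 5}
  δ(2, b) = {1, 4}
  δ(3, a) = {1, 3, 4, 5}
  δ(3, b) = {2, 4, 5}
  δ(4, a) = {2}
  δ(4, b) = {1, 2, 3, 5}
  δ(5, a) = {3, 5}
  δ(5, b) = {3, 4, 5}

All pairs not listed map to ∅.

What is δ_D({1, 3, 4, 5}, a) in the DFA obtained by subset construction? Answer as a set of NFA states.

{1, 2, 3, 4, 5}

δ(1,a) = {1, 2, 3}; δ(3,a) = {1, 3, 4, 5}; δ(4,a) = {2}; δ(5,a) = {3, 5}.
Union: {1, 2, 3, 4, 5}.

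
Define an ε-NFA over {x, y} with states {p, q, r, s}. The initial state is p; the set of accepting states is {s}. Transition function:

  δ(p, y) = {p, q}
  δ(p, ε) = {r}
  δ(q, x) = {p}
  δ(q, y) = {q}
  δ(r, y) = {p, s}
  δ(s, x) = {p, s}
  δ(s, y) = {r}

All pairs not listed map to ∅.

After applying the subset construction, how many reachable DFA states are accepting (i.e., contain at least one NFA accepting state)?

2

Start state of the DFA: {p, r} (ε-closure of the NFA start).
{p, r} --x--> ∅  [new]
{p, r} --y--> {p, q, r, s}  [new]
∅ --x--> ∅  [seen]
∅ --y--> ∅  [seen]
{p, q, r, s} --x--> {p, r, s}  [new]
{p, q, r, s} --y--> {p, q, r, s}  [seen]
{p, r, s} --x--> {p, r, s}  [seen]
{p, r, s} --y--> {p, q, r, s}  [seen]
Reachable DFA states: {p, r}, ∅, {p, q, r, s}, {p, r, s}.
Accepting DFA states (contain an NFA accepting state): {p, q, r, s}, {p, r, s}.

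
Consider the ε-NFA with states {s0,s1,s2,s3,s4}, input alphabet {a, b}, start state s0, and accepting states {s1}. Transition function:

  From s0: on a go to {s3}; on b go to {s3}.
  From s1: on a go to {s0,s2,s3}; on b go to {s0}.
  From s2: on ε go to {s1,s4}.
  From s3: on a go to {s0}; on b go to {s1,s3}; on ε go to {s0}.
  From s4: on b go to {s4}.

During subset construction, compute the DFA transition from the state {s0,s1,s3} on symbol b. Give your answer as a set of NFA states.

{s0,s1,s3}

δ(s0,b) = {s3}; δ(s1,b) = {s0}; δ(s3,b) = {s1,s3}.
Union: {s0,s1,s3}.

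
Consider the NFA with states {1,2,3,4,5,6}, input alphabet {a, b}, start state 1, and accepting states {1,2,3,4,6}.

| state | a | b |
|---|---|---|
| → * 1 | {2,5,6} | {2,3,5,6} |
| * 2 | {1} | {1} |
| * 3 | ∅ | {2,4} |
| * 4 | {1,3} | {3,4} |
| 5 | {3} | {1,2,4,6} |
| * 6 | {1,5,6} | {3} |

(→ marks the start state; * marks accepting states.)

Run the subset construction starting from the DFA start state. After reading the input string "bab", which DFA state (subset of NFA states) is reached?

Start: {1}.
δ(1,b) = {2,3,5,6}.
Union: {2,3,5,6}.
After b: {2,3,5,6}.
δ(2,a) = {1}; δ(3,a) = ∅; δ(5,a) = {3}; δ(6,a) = {1,5,6}.
Union: {1,3,5,6}.
After a: {1,3,5,6}.
δ(1,b) = {2,3,5,6}; δ(3,b) = {2,4}; δ(5,b) = {1,2,4,6}; δ(6,b) = {3}.
Union: {1,2,3,4,5,6}.
After b: {1,2,3,4,5,6}.

{1,2,3,4,5,6}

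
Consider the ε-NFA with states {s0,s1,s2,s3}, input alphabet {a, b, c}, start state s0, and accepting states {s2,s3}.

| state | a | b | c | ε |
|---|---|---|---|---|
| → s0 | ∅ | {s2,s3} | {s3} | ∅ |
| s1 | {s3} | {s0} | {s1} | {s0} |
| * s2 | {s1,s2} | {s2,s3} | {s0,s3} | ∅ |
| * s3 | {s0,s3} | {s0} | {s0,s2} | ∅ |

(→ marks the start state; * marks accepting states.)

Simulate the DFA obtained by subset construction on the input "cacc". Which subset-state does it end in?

{s0,s2,s3}

Start: {s0}.
δ(s0,c) = {s3}.
Union: {s3}.
After c: {s3}.
δ(s3,a) = {s0,s3}.
Union: {s0,s3}.
After a: {s0,s3}.
δ(s0,c) = {s3}; δ(s3,c) = {s0,s2}.
Union: {s0,s2,s3}.
After c: {s0,s2,s3}.
δ(s0,c) = {s3}; δ(s2,c) = {s0,s3}; δ(s3,c) = {s0,s2}.
Union: {s0,s2,s3}.
After c: {s0,s2,s3}.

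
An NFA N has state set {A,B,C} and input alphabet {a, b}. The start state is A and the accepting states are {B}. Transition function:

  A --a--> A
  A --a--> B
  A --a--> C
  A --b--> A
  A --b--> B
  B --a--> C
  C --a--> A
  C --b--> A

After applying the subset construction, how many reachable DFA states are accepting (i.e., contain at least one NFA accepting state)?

2

Start state of the DFA: {A}.
{A} --a--> {A,B,C}  [new]
{A} --b--> {A,B}  [new]
{A,B,C} --a--> {A,B,C}  [seen]
{A,B,C} --b--> {A,B}  [seen]
{A,B} --a--> {A,B,C}  [seen]
{A,B} --b--> {A,B}  [seen]
Reachable DFA states: {A}, {A,B,C}, {A,B}.
Accepting DFA states (contain an NFA accepting state): {A,B,C}, {A,B}.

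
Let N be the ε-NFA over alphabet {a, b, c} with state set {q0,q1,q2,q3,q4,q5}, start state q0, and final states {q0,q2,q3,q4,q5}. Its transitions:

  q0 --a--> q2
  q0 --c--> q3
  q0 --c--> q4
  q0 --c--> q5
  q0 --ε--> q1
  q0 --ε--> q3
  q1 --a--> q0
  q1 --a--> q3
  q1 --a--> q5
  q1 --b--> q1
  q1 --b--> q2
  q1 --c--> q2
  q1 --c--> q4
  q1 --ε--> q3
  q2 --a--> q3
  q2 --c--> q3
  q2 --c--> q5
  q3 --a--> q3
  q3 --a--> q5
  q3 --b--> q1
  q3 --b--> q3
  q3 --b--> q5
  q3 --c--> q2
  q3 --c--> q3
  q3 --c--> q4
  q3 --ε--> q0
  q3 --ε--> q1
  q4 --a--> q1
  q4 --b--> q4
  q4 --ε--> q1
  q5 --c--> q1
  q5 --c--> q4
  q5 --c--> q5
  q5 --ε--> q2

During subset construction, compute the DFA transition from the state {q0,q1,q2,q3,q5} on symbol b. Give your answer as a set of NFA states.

δ(q0,b) = ∅; δ(q1,b) = {q1,q2}; δ(q2,b) = ∅; δ(q3,b) = {q1,q3,q5}; δ(q5,b) = ∅.
Union: {q1,q2,q3,q5}.
ε-closure gives {q0,q1,q2,q3,q5}.

{q0,q1,q2,q3,q5}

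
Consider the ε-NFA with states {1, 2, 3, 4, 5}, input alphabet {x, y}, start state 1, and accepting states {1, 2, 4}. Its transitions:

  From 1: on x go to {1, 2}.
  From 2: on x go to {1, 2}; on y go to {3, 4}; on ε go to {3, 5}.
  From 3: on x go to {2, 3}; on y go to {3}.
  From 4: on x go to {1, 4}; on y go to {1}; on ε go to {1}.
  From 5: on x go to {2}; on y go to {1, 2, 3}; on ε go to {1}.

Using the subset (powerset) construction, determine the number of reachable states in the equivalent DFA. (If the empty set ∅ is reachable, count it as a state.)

4

Start state of the DFA: {1} (ε-closure of the NFA start).
{1} --x--> {1, 2, 3, 5}  [new]
{1} --y--> ∅  [new]
{1, 2, 3, 5} --x--> {1, 2, 3, 5}  [seen]
{1, 2, 3, 5} --y--> {1, 2, 3, 4, 5}  [new]
∅ --x--> ∅  [seen]
∅ --y--> ∅  [seen]
{1, 2, 3, 4, 5} --x--> {1, 2, 3, 4, 5}  [seen]
{1, 2, 3, 4, 5} --y--> {1, 2, 3, 4, 5}  [seen]
Reachable DFA states: {1}, {1, 2, 3, 5}, ∅, {1, 2, 3, 4, 5}.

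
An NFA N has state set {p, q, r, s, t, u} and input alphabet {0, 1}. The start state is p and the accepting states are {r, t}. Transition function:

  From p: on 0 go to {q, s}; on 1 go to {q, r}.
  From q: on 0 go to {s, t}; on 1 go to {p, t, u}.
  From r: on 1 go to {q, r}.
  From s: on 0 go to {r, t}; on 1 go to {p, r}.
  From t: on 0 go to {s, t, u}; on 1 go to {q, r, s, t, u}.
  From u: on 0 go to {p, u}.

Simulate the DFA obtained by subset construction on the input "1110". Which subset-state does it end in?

Start: {p}.
δ(p,1) = {q, r}.
Union: {q, r}.
After 1: {q, r}.
δ(q,1) = {p, t, u}; δ(r,1) = {q, r}.
Union: {p, q, r, t, u}.
After 1: {p, q, r, t, u}.
δ(p,1) = {q, r}; δ(q,1) = {p, t, u}; δ(r,1) = {q, r}; δ(t,1) = {q, r, s, t, u}; δ(u,1) = ∅.
Union: {p, q, r, s, t, u}.
After 1: {p, q, r, s, t, u}.
δ(p,0) = {q, s}; δ(q,0) = {s, t}; δ(r,0) = ∅; δ(s,0) = {r, t}; δ(t,0) = {s, t, u}; δ(u,0) = {p, u}.
Union: {p, q, r, s, t, u}.
After 0: {p, q, r, s, t, u}.

{p, q, r, s, t, u}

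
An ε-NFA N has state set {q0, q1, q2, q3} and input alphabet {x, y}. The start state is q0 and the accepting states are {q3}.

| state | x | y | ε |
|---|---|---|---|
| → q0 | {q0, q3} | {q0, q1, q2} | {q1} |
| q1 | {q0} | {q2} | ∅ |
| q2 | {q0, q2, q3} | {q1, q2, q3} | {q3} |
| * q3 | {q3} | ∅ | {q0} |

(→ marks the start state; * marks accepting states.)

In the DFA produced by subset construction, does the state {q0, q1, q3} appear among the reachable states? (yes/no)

Start state of the DFA: {q0, q1} (ε-closure of the NFA start).
{q0, q1} --x--> {q0, q1, q3}  [new]
{q0, q1} --y--> {q0, q1, q2, q3}  [new]
{q0, q1, q3} --x--> {q0, q1, q3}  [seen]
{q0, q1, q3} --y--> {q0, q1, q2, q3}  [seen]
{q0, q1, q2, q3} --x--> {q0, q1, q2, q3}  [seen]
{q0, q1, q2, q3} --y--> {q0, q1, q2, q3}  [seen]
Reachable DFA states: {q0, q1}, {q0, q1, q3}, {q0, q1, q2, q3}.
{q0, q1, q3} is among them.

yes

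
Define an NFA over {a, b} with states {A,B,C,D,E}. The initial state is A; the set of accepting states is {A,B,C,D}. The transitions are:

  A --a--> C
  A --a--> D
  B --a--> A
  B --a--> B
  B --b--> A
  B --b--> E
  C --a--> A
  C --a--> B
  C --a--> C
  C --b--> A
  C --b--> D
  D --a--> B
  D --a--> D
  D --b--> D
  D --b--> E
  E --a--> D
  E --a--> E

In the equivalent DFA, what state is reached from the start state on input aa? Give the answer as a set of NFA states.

{A,B,C,D}

Start: {A}.
δ(A,a) = {C,D}.
Union: {C,D}.
After a: {C,D}.
δ(C,a) = {A,B,C}; δ(D,a) = {B,D}.
Union: {A,B,C,D}.
After a: {A,B,C,D}.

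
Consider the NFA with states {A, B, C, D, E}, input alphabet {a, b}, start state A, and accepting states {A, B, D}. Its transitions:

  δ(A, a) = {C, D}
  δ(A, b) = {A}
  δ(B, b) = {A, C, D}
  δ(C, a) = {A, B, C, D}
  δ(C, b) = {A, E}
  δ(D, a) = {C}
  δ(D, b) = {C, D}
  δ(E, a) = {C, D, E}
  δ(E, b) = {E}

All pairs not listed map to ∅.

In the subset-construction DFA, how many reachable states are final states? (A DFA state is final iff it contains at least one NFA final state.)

5

Start state of the DFA: {A}.
{A} --a--> {C, D}  [new]
{A} --b--> {A}  [seen]
{C, D} --a--> {A, B, C, D}  [new]
{C, D} --b--> {A, C, D, E}  [new]
{A, B, C, D} --a--> {A, B, C, D}  [seen]
{A, B, C, D} --b--> {A, C, D, E}  [seen]
{A, C, D, E} --a--> {A, B, C, D, E}  [new]
{A, C, D, E} --b--> {A, C, D, E}  [seen]
{A, B, C, D, E} --a--> {A, B, C, D, E}  [seen]
{A, B, C, D, E} --b--> {A, C, D, E}  [seen]
Reachable DFA states: {A}, {C, D}, {A, B, C, D}, {A, C, D, E}, {A, B, C, D, E}.
Accepting DFA states (contain an NFA accepting state): {A}, {C, D}, {A, B, C, D}, {A, C, D, E}, {A, B, C, D, E}.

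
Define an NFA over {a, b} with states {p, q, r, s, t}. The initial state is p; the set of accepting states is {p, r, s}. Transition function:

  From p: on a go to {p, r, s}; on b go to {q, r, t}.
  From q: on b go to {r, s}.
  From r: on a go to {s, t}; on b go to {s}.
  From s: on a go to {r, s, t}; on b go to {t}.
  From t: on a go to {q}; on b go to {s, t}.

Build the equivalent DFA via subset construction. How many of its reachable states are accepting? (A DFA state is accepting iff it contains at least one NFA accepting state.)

9

Start state of the DFA: {p}.
{p} --a--> {p, r, s}  [new]
{p} --b--> {q, r, t}  [new]
{p, r, s} --a--> {p, r, s, t}  [new]
{p, r, s} --b--> {q, r, s, t}  [new]
{q, r, t} --a--> {q, s, t}  [new]
{q, r, t} --b--> {r, s, t}  [new]
{p, r, s, t} --a--> {p, q, r, s, t}  [new]
{p, r, s, t} --b--> {q, r, s, t}  [seen]
{q, r, s, t} --a--> {q, r, s, t}  [seen]
{q, r, s, t} --b--> {r, s, t}  [seen]
{q, s, t} --a--> {q, r, s, t}  [seen]
{q, s, t} --b--> {r, s, t}  [seen]
{r, s, t} --a--> {q, r, s, t}  [seen]
{r, s, t} --b--> {s, t}  [new]
{p, q, r, s, t} --a--> {p, q, r, s, t}  [seen]
{p, q, r, s, t} --b--> {q, r, s, t}  [seen]
{s, t} --a--> {q, r, s, t}  [seen]
{s, t} --b--> {s, t}  [seen]
Reachable DFA states: {p}, {p, r, s}, {q, r, t}, {p, r, s, t}, {q, r, s, t}, {q, s, t}, {r, s, t}, {p, q, r, s, t}, {s, t}.
Accepting DFA states (contain an NFA accepting state): {p}, {p, r, s}, {q, r, t}, {p, r, s, t}, {q, r, s, t}, {q, s, t}, {r, s, t}, {p, q, r, s, t}, {s, t}.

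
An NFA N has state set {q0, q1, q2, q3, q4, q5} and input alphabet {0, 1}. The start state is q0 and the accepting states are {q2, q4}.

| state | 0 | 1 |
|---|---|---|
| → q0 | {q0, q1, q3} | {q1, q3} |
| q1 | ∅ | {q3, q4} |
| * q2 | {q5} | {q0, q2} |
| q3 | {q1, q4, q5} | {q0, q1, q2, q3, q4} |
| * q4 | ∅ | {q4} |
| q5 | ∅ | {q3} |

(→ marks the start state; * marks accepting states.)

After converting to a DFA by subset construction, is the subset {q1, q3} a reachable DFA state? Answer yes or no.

yes

Start state of the DFA: {q0}.
{q0} --0--> {q0, q1, q3}  [new]
{q0} --1--> {q1, q3}  [new]
{q0, q1, q3} --0--> {q0, q1, q3, q4, q5}  [new]
{q0, q1, q3} --1--> {q0, q1, q2, q3, q4}  [new]
{q1, q3} --0--> {q1, q4, q5}  [new]
{q1, q3} --1--> {q0, q1, q2, q3, q4}  [seen]
{q0, q1, q3, q4, q5} --0--> {q0, q1, q3, q4, q5}  [seen]
{q0, q1, q3, q4, q5} --1--> {q0, q1, q2, q3, q4}  [seen]
{q0, q1, q2, q3, q4} --0--> {q0, q1, q3, q4, q5}  [seen]
{q0, q1, q2, q3, q4} --1--> {q0, q1, q2, q3, q4}  [seen]
{q1, q4, q5} --0--> ∅  [new]
{q1, q4, q5} --1--> {q3, q4}  [new]
∅ --0--> ∅  [seen]
∅ --1--> ∅  [seen]
{q3, q4} --0--> {q1, q4, q5}  [seen]
{q3, q4} --1--> {q0, q1, q2, q3, q4}  [seen]
Reachable DFA states: {q0}, {q0, q1, q3}, {q1, q3}, {q0, q1, q3, q4, q5}, {q0, q1, q2, q3, q4}, {q1, q4, q5}, ∅, {q3, q4}.
{q1, q3} is among them.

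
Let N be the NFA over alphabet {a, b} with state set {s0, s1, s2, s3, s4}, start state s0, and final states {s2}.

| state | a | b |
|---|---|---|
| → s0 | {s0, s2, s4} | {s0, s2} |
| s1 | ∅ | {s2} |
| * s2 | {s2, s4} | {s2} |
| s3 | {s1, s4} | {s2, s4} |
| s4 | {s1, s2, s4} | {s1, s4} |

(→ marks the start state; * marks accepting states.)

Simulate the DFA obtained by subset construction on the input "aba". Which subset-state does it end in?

{s0, s1, s2, s4}

Start: {s0}.
δ(s0,a) = {s0, s2, s4}.
Union: {s0, s2, s4}.
After a: {s0, s2, s4}.
δ(s0,b) = {s0, s2}; δ(s2,b) = {s2}; δ(s4,b) = {s1, s4}.
Union: {s0, s1, s2, s4}.
After b: {s0, s1, s2, s4}.
δ(s0,a) = {s0, s2, s4}; δ(s1,a) = ∅; δ(s2,a) = {s2, s4}; δ(s4,a) = {s1, s2, s4}.
Union: {s0, s1, s2, s4}.
After a: {s0, s1, s2, s4}.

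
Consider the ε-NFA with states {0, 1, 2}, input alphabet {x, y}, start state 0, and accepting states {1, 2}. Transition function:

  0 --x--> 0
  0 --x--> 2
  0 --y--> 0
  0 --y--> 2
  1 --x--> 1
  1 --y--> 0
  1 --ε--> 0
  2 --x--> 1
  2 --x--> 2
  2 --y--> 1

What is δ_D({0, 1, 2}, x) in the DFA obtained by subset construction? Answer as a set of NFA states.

{0, 1, 2}

δ(0,x) = {0, 2}; δ(1,x) = {1}; δ(2,x) = {1, 2}.
Union: {0, 1, 2}.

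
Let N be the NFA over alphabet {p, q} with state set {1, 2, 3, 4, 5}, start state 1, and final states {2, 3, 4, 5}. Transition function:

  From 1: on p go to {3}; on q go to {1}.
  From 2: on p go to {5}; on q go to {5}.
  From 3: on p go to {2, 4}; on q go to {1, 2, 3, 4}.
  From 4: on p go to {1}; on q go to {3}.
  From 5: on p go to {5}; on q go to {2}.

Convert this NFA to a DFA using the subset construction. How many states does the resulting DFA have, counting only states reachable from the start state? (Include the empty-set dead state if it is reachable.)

Start state of the DFA: {1}.
{1} --p--> {3}  [new]
{1} --q--> {1}  [seen]
{3} --p--> {2, 4}  [new]
{3} --q--> {1, 2, 3, 4}  [new]
{2, 4} --p--> {1, 5}  [new]
{2, 4} --q--> {3, 5}  [new]
{1, 2, 3, 4} --p--> {1, 2, 3, 4, 5}  [new]
{1, 2, 3, 4} --q--> {1, 2, 3, 4, 5}  [seen]
{1, 5} --p--> {3, 5}  [seen]
{1, 5} --q--> {1, 2}  [new]
{3, 5} --p--> {2, 4, 5}  [new]
{3, 5} --q--> {1, 2, 3, 4}  [seen]
{1, 2, 3, 4, 5} --p--> {1, 2, 3, 4, 5}  [seen]
{1, 2, 3, 4, 5} --q--> {1, 2, 3, 4, 5}  [seen]
{1, 2} --p--> {3, 5}  [seen]
{1, 2} --q--> {1, 5}  [seen]
{2, 4, 5} --p--> {1, 5}  [seen]
{2, 4, 5} --q--> {2, 3, 5}  [new]
{2, 3, 5} --p--> {2, 4, 5}  [seen]
{2, 3, 5} --q--> {1, 2, 3, 4, 5}  [seen]
Reachable DFA states: {1}, {3}, {2, 4}, {1, 2, 3, 4}, {1, 5}, {3, 5}, {1, 2, 3, 4, 5}, {1, 2}, {2, 4, 5}, {2, 3, 5}.

10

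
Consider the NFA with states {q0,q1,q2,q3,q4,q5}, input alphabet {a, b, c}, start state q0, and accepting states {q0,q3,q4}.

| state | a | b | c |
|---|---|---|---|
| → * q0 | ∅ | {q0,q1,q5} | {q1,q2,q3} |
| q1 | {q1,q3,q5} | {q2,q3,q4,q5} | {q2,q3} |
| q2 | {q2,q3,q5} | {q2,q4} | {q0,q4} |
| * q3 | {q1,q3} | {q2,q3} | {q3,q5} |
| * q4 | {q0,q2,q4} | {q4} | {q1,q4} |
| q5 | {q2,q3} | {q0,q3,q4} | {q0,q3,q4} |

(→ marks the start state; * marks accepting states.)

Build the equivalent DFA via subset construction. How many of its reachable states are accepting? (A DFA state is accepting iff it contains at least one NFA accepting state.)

Start state of the DFA: {q0}.
{q0} --a--> ∅  [new]
{q0} --b--> {q0,q1,q5}  [new]
{q0} --c--> {q1,q2,q3}  [new]
∅ --a--> ∅  [seen]
∅ --b--> ∅  [seen]
∅ --c--> ∅  [seen]
{q0,q1,q5} --a--> {q1,q2,q3,q5}  [new]
{q0,q1,q5} --b--> {q0,q1,q2,q3,q4,q5}  [new]
{q0,q1,q5} --c--> {q0,q1,q2,q3,q4}  [new]
{q1,q2,q3} --a--> {q1,q2,q3,q5}  [seen]
{q1,q2,q3} --b--> {q2,q3,q4,q5}  [new]
{q1,q2,q3} --c--> {q0,q2,q3,q4,q5}  [new]
{q1,q2,q3,q5} --a--> {q1,q2,q3,q5}  [seen]
{q1,q2,q3,q5} --b--> {q0,q2,q3,q4,q5}  [seen]
{q1,q2,q3,q5} --c--> {q0,q2,q3,q4,q5}  [seen]
{q0,q1,q2,q3,q4,q5} --a--> {q0,q1,q2,q3,q4,q5}  [seen]
{q0,q1,q2,q3,q4,q5} --b--> {q0,q1,q2,q3,q4,q5}  [seen]
{q0,q1,q2,q3,q4,q5} --c--> {q0,q1,q2,q3,q4,q5}  [seen]
{q0,q1,q2,q3,q4} --a--> {q0,q1,q2,q3,q4,q5}  [seen]
{q0,q1,q2,q3,q4} --b--> {q0,q1,q2,q3,q4,q5}  [seen]
{q0,q1,q2,q3,q4} --c--> {q0,q1,q2,q3,q4,q5}  [seen]
{q2,q3,q4,q5} --a--> {q0,q1,q2,q3,q4,q5}  [seen]
{q2,q3,q4,q5} --b--> {q0,q2,q3,q4}  [new]
{q2,q3,q4,q5} --c--> {q0,q1,q3,q4,q5}  [new]
{q0,q2,q3,q4,q5} --a--> {q0,q1,q2,q3,q4,q5}  [seen]
{q0,q2,q3,q4,q5} --b--> {q0,q1,q2,q3,q4,q5}  [seen]
{q0,q2,q3,q4,q5} --c--> {q0,q1,q2,q3,q4,q5}  [seen]
{q0,q2,q3,q4} --a--> {q0,q1,q2,q3,q4,q5}  [seen]
{q0,q2,q3,q4} --b--> {q0,q1,q2,q3,q4,q5}  [seen]
{q0,q2,q3,q4} --c--> {q0,q1,q2,q3,q4,q5}  [seen]
{q0,q1,q3,q4,q5} --a--> {q0,q1,q2,q3,q4,q5}  [seen]
{q0,q1,q3,q4,q5} --b--> {q0,q1,q2,q3,q4,q5}  [seen]
{q0,q1,q3,q4,q5} --c--> {q0,q1,q2,q3,q4,q5}  [seen]
Reachable DFA states: {q0}, ∅, {q0,q1,q5}, {q1,q2,q3}, {q1,q2,q3,q5}, {q0,q1,q2,q3,q4,q5}, {q0,q1,q2,q3,q4}, {q2,q3,q4,q5}, {q0,q2,q3,q4,q5}, {q0,q2,q3,q4}, {q0,q1,q3,q4,q5}.
Accepting DFA states (contain an NFA accepting state): {q0}, {q0,q1,q5}, {q1,q2,q3}, {q1,q2,q3,q5}, {q0,q1,q2,q3,q4,q5}, {q0,q1,q2,q3,q4}, {q2,q3,q4,q5}, {q0,q2,q3,q4,q5}, {q0,q2,q3,q4}, {q0,q1,q3,q4,q5}.

10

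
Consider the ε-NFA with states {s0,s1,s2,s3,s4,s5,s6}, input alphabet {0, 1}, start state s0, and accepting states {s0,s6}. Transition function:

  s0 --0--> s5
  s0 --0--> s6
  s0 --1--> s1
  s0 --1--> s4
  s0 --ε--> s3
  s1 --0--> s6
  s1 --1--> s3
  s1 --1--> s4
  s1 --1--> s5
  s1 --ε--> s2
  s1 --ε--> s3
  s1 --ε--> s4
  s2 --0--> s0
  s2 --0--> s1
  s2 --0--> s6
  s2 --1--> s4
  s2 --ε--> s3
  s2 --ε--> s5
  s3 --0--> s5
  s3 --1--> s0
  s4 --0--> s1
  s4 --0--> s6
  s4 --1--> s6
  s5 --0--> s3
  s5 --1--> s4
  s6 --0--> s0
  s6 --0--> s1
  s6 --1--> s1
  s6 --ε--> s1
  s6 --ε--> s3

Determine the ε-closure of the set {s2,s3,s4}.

{s2,s3,s4,s5}

Begin with {s2,s3,s4}.
s2 →ε {s3,s5}; add s5.
ε-closure = {s2,s3,s4,s5}.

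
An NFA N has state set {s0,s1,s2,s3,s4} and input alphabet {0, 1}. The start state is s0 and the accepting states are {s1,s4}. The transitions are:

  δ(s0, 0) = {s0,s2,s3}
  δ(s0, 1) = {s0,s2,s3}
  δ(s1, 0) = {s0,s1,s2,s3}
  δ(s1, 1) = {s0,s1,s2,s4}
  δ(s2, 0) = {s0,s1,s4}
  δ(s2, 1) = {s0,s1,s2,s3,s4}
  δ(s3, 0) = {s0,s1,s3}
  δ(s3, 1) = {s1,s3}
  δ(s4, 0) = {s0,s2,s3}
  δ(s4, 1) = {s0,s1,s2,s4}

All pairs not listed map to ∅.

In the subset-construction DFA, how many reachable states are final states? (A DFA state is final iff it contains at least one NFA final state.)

Start state of the DFA: {s0}.
{s0} --0--> {s0,s2,s3}  [new]
{s0} --1--> {s0,s2,s3}  [seen]
{s0,s2,s3} --0--> {s0,s1,s2,s3,s4}  [new]
{s0,s2,s3} --1--> {s0,s1,s2,s3,s4}  [seen]
{s0,s1,s2,s3,s4} --0--> {s0,s1,s2,s3,s4}  [seen]
{s0,s1,s2,s3,s4} --1--> {s0,s1,s2,s3,s4}  [seen]
Reachable DFA states: {s0}, {s0,s2,s3}, {s0,s1,s2,s3,s4}.
Accepting DFA states (contain an NFA accepting state): {s0,s1,s2,s3,s4}.

1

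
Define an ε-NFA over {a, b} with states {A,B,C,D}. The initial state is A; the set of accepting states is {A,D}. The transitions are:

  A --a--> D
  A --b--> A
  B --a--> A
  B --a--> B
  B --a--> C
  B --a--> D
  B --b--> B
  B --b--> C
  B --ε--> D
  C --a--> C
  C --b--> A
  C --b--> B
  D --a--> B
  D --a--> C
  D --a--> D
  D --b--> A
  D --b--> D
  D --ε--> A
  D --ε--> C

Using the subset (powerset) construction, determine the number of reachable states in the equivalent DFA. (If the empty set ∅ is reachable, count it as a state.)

3

Start state of the DFA: {A} (ε-closure of the NFA start).
{A} --a--> {A,C,D}  [new]
{A} --b--> {A}  [seen]
{A,C,D} --a--> {A,B,C,D}  [new]
{A,C,D} --b--> {A,B,C,D}  [seen]
{A,B,C,D} --a--> {A,B,C,D}  [seen]
{A,B,C,D} --b--> {A,B,C,D}  [seen]
Reachable DFA states: {A}, {A,C,D}, {A,B,C,D}.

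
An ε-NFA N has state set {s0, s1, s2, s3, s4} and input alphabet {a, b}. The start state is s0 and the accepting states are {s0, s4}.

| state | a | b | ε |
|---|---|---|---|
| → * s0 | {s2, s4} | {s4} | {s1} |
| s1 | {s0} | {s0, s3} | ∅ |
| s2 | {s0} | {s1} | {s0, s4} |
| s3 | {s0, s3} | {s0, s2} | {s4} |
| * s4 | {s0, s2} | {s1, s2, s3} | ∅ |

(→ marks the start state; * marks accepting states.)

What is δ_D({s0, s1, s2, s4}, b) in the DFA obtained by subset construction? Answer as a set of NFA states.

δ(s0,b) = {s4}; δ(s1,b) = {s0, s3}; δ(s2,b) = {s1}; δ(s4,b) = {s1, s2, s3}.
Union: {s0, s1, s2, s3, s4}.

{s0, s1, s2, s3, s4}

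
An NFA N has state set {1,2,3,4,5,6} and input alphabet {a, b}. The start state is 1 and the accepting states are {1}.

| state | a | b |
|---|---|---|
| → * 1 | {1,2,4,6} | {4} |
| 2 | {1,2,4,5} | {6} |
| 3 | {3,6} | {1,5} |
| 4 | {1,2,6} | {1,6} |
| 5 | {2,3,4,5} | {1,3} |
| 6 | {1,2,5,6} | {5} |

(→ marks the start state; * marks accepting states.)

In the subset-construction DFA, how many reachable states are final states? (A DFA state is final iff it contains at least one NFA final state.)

13

Start state of the DFA: {1}.
{1} --a--> {1,2,4,6}  [new]
{1} --b--> {4}  [new]
{1,2,4,6} --a--> {1,2,4,5,6}  [new]
{1,2,4,6} --b--> {1,4,5,6}  [new]
{4} --a--> {1,2,6}  [new]
{4} --b--> {1,6}  [new]
{1,2,4,5,6} --a--> {1,2,3,4,5,6}  [new]
{1,2,4,5,6} --b--> {1,3,4,5,6}  [new]
{1,4,5,6} --a--> {1,2,3,4,5,6}  [seen]
{1,4,5,6} --b--> {1,3,4,5,6}  [seen]
{1,2,6} --a--> {1,2,4,5,6}  [seen]
{1,2,6} --b--> {4,5,6}  [new]
{1,6} --a--> {1,2,4,5,6}  [seen]
{1,6} --b--> {4,5}  [new]
{1,2,3,4,5,6} --a--> {1,2,3,4,5,6}  [seen]
{1,2,3,4,5,6} --b--> {1,3,4,5,6}  [seen]
{1,3,4,5,6} --a--> {1,2,3,4,5,6}  [seen]
{1,3,4,5,6} --b--> {1,3,4,5,6}  [seen]
{4,5,6} --a--> {1,2,3,4,5,6}  [seen]
{4,5,6} --b--> {1,3,5,6}  [new]
{4,5} --a--> {1,2,3,4,5,6}  [seen]
{4,5} --b--> {1,3,6}  [new]
{1,3,5,6} --a--> {1,2,3,4,5,6}  [seen]
{1,3,5,6} --b--> {1,3,4,5}  [new]
{1,3,6} --a--> {1,2,3,4,5,6}  [seen]
{1,3,6} --b--> {1,4,5}  [new]
{1,3,4,5} --a--> {1,2,3,4,5,6}  [seen]
{1,3,4,5} --b--> {1,3,4,5,6}  [seen]
{1,4,5} --a--> {1,2,3,4,5,6}  [seen]
{1,4,5} --b--> {1,3,4,6}  [new]
{1,3,4,6} --a--> {1,2,3,4,5,6}  [seen]
{1,3,4,6} --b--> {1,4,5,6}  [seen]
Reachable DFA states: {1}, {1,2,4,6}, {4}, {1,2,4,5,6}, {1,4,5,6}, {1,2,6}, {1,6}, {1,2,3,4,5,6}, {1,3,4,5,6}, {4,5,6}, {4,5}, {1,3,5,6}, {1,3,6}, {1,3,4,5}, {1,4,5}, {1,3,4,6}.
Accepting DFA states (contain an NFA accepting state): {1}, {1,2,4,6}, {1,2,4,5,6}, {1,4,5,6}, {1,2,6}, {1,6}, {1,2,3,4,5,6}, {1,3,4,5,6}, {1,3,5,6}, {1,3,6}, {1,3,4,5}, {1,4,5}, {1,3,4,6}.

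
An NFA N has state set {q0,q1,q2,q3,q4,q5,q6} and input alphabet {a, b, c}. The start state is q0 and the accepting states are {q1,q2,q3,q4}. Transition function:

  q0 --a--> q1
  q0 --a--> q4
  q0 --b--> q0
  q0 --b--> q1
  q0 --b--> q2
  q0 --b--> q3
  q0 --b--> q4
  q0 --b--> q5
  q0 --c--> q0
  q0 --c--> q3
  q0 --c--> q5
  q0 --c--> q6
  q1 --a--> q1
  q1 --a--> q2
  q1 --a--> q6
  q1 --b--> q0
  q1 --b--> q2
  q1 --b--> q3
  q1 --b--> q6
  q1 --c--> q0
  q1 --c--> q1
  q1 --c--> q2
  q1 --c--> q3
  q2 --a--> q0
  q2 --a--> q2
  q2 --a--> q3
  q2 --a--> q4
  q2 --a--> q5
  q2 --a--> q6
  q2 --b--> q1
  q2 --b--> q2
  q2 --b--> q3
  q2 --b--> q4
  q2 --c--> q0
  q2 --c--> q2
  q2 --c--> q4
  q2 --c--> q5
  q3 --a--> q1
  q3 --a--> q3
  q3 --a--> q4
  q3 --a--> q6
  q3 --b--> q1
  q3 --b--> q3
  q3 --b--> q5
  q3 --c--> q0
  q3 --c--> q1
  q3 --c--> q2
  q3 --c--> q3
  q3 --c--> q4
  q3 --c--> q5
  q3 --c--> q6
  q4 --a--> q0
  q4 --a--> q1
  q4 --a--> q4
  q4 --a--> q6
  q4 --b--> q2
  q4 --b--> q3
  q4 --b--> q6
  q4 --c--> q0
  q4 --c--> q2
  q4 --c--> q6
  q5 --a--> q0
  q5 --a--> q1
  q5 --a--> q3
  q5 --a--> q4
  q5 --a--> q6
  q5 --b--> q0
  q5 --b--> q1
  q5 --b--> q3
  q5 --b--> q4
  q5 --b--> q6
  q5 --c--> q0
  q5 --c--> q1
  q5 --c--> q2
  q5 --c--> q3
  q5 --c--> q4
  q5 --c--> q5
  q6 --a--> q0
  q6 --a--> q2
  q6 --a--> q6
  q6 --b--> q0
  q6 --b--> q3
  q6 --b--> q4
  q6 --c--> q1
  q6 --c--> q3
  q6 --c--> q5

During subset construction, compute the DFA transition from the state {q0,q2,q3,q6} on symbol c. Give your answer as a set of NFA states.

δ(q0,c) = {q0,q3,q5,q6}; δ(q2,c) = {q0,q2,q4,q5}; δ(q3,c) = {q0,q1,q2,q3,q4,q5,q6}; δ(q6,c) = {q1,q3,q5}.
Union: {q0,q1,q2,q3,q4,q5,q6}.

{q0,q1,q2,q3,q4,q5,q6}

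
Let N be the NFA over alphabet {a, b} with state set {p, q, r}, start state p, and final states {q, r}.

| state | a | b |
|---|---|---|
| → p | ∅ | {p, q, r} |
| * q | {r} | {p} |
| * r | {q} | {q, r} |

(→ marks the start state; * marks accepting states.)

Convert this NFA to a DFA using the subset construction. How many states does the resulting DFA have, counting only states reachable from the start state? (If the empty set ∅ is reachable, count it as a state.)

Start state of the DFA: {p}.
{p} --a--> ∅  [new]
{p} --b--> {p, q, r}  [new]
∅ --a--> ∅  [seen]
∅ --b--> ∅  [seen]
{p, q, r} --a--> {q, r}  [new]
{p, q, r} --b--> {p, q, r}  [seen]
{q, r} --a--> {q, r}  [seen]
{q, r} --b--> {p, q, r}  [seen]
Reachable DFA states: {p}, ∅, {p, q, r}, {q, r}.

4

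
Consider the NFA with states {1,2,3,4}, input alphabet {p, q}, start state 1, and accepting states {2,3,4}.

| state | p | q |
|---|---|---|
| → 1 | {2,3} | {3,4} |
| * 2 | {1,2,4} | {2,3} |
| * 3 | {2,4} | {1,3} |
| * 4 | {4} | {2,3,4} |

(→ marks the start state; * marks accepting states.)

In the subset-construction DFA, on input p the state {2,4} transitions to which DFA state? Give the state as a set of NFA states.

δ(2,p) = {1,2,4}; δ(4,p) = {4}.
Union: {1,2,4}.

{1,2,4}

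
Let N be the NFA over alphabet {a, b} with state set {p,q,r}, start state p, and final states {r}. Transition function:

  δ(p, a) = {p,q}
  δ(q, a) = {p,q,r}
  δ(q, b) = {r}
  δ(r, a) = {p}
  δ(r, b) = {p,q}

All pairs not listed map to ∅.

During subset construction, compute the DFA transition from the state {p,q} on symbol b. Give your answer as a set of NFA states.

δ(p,b) = ∅; δ(q,b) = {r}.
Union: {r}.

{r}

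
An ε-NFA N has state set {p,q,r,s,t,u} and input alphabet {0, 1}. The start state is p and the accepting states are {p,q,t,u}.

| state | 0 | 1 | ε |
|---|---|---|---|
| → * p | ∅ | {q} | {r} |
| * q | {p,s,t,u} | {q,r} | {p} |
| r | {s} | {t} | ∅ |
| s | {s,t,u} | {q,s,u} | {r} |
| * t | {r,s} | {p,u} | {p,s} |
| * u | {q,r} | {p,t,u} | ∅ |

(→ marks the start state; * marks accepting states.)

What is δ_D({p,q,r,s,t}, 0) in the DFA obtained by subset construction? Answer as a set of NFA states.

{p,r,s,t,u}

δ(p,0) = ∅; δ(q,0) = {p,s,t,u}; δ(r,0) = {s}; δ(s,0) = {s,t,u}; δ(t,0) = {r,s}.
Union: {p,r,s,t,u}.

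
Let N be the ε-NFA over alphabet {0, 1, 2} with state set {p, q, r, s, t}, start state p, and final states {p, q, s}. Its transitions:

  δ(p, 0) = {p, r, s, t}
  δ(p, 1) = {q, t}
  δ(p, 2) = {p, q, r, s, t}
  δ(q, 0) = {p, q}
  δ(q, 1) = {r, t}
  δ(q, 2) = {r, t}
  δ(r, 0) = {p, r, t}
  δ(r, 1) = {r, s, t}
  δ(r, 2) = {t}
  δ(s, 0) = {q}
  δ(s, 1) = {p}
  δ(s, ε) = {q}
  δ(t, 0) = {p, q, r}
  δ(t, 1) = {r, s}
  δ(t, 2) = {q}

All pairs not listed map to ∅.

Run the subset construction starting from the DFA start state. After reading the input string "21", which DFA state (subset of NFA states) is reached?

{p, q, r, s, t}

Start: {p}.
δ(p,2) = {p, q, r, s, t}.
Union: {p, q, r, s, t}.
After 2: {p, q, r, s, t}.
δ(p,1) = {q, t}; δ(q,1) = {r, t}; δ(r,1) = {r, s, t}; δ(s,1) = {p}; δ(t,1) = {r, s}.
Union: {p, q, r, s, t}.
After 1: {p, q, r, s, t}.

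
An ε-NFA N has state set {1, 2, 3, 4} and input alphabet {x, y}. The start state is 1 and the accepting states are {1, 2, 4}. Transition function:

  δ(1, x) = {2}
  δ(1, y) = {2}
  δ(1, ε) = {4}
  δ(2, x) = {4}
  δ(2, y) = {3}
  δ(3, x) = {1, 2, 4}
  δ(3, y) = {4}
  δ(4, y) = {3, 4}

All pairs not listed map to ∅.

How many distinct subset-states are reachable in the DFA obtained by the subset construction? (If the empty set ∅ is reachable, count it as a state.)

9

Start state of the DFA: {1, 4} (ε-closure of the NFA start).
{1, 4} --x--> {2}  [new]
{1, 4} --y--> {2, 3, 4}  [new]
{2} --x--> {4}  [new]
{2} --y--> {3}  [new]
{2, 3, 4} --x--> {1, 2, 4}  [new]
{2, 3, 4} --y--> {3, 4}  [new]
{4} --x--> ∅  [new]
{4} --y--> {3, 4}  [seen]
{3} --x--> {1, 2, 4}  [seen]
{3} --y--> {4}  [seen]
{1, 2, 4} --x--> {2, 4}  [new]
{1, 2, 4} --y--> {2, 3, 4}  [seen]
{3, 4} --x--> {1, 2, 4}  [seen]
{3, 4} --y--> {3, 4}  [seen]
∅ --x--> ∅  [seen]
∅ --y--> ∅  [seen]
{2, 4} --x--> {4}  [seen]
{2, 4} --y--> {3, 4}  [seen]
Reachable DFA states: {1, 4}, {2}, {2, 3, 4}, {4}, {3}, {1, 2, 4}, {3, 4}, ∅, {2, 4}.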